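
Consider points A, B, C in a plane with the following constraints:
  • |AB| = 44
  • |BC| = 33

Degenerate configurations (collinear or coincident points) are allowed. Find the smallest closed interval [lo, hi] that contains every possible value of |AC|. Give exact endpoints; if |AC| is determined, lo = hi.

|AC| ∈ [11, 77]  (≈ [11.0000, 77.0000])

|AB| ∈ {44}
|BC| ∈ {33}
|AC| ∈ [11, 77]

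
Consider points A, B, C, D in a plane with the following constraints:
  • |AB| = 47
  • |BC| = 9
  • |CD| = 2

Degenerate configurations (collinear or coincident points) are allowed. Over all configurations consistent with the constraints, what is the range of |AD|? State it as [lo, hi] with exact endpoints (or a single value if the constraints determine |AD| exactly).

|AD| ∈ [36, 58]  (≈ [36.0000, 58.0000])

|AB| ∈ {47}
|BC| ∈ {9}
|CD| ∈ {2}
|AC| ∈ [38, 56]
|BD| ∈ [7, 11]
|AD| ∈ [36, 58]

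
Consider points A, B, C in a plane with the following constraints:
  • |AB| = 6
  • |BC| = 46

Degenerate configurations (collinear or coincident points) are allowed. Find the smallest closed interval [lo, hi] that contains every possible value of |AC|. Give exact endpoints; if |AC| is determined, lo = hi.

|AB| ∈ {6}
|BC| ∈ {46}
|AC| ∈ [40, 52]

|AC| ∈ [40, 52]  (≈ [40.0000, 52.0000])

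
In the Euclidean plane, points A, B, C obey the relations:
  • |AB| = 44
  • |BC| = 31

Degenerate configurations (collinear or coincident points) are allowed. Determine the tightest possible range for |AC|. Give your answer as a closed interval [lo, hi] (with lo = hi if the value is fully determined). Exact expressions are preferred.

|AB| ∈ {44}
|BC| ∈ {31}
|AC| ∈ [13, 75]

|AC| ∈ [13, 75]  (≈ [13.0000, 75.0000])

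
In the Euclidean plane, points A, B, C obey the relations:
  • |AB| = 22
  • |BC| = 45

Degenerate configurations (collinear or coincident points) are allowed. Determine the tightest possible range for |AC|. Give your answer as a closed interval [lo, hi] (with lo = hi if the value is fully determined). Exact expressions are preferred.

|AC| ∈ [23, 67]  (≈ [23.0000, 67.0000])

|AB| ∈ {22}
|BC| ∈ {45}
|AC| ∈ [23, 67]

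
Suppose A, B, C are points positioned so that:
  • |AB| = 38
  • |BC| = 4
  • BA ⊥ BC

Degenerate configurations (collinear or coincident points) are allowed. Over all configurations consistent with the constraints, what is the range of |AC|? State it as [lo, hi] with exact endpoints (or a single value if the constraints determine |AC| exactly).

|AC| = 2·√(365)  (≈ 38.2099)

|AB| ∈ {38}
|BC| ∈ {4}
|AC| ∈ {2·√(365)}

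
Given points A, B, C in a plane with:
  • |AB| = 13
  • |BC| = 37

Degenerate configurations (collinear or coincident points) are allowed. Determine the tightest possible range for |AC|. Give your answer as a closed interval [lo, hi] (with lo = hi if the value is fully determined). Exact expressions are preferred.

|AB| ∈ {13}
|BC| ∈ {37}
|AC| ∈ [24, 50]

|AC| ∈ [24, 50]  (≈ [24.0000, 50.0000])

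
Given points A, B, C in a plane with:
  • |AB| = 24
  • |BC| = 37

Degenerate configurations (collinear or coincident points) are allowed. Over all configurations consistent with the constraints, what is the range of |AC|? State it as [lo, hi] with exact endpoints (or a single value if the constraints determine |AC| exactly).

|AB| ∈ {24}
|BC| ∈ {37}
|AC| ∈ [13, 61]

|AC| ∈ [13, 61]  (≈ [13.0000, 61.0000])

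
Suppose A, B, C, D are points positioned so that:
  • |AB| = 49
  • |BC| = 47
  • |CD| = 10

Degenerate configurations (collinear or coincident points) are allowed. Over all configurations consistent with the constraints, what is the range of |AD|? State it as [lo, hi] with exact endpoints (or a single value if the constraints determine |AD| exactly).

|AD| ∈ [0, 106]  (≈ [0.0000, 106.0000])

|AB| ∈ {49}
|BC| ∈ {47}
|CD| ∈ {10}
|AC| ∈ [2, 96]
|BD| ∈ [37, 57]
|AD| ∈ [0, 106]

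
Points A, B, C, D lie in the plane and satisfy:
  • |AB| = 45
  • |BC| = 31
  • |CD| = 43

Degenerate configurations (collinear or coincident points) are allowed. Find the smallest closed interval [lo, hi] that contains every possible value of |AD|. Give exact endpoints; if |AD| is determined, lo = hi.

|AB| ∈ {45}
|BC| ∈ {31}
|CD| ∈ {43}
|AC| ∈ [14, 76]
|BD| ∈ [12, 74]
|AD| ∈ [0, 119]

|AD| ∈ [0, 119]  (≈ [0.0000, 119.0000])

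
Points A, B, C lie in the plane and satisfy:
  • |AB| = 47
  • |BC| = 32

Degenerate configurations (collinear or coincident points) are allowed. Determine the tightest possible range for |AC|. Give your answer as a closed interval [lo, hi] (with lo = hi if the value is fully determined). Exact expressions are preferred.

|AC| ∈ [15, 79]  (≈ [15.0000, 79.0000])

|AB| ∈ {47}
|BC| ∈ {32}
|AC| ∈ [15, 79]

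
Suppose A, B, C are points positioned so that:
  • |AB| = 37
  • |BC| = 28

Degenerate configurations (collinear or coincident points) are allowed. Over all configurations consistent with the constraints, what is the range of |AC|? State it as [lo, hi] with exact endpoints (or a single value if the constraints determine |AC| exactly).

|AC| ∈ [9, 65]  (≈ [9.0000, 65.0000])

|AB| ∈ {37}
|BC| ∈ {28}
|AC| ∈ [9, 65]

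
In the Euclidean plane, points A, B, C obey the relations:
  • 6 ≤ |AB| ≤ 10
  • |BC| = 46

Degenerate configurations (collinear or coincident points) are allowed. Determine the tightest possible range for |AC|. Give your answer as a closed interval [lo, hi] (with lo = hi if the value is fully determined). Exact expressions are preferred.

|AC| ∈ [36, 56]  (≈ [36.0000, 56.0000])

|AB| ∈ [6, 10]
|BC| ∈ {46}
|AC| ∈ [36, 56]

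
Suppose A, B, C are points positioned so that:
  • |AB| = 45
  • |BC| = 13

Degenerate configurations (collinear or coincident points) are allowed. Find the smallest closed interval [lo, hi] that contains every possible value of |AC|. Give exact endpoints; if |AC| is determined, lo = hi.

|AC| ∈ [32, 58]  (≈ [32.0000, 58.0000])

|AB| ∈ {45}
|BC| ∈ {13}
|AC| ∈ [32, 58]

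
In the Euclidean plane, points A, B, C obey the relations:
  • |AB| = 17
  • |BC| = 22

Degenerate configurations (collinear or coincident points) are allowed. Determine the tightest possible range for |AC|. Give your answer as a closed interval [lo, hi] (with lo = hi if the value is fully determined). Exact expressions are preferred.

|AC| ∈ [5, 39]  (≈ [5.0000, 39.0000])

|AB| ∈ {17}
|BC| ∈ {22}
|AC| ∈ [5, 39]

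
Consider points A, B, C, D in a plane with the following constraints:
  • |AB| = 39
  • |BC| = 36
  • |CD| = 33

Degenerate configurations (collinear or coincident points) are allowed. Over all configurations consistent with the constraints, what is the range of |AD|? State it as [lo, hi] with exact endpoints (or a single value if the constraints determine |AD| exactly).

|AD| ∈ [0, 108]  (≈ [0.0000, 108.0000])

|AB| ∈ {39}
|BC| ∈ {36}
|CD| ∈ {33}
|AC| ∈ [3, 75]
|BD| ∈ [3, 69]
|AD| ∈ [0, 108]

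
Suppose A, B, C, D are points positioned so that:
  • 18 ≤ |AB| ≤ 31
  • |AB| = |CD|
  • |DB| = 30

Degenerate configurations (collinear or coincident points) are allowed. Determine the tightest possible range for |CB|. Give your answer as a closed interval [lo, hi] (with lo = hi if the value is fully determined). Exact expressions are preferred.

|CB| ∈ [0, 61]  (≈ [0.0000, 61.0000])

|AB| ∈ [18, 31]
|BD| ∈ {30}
|CD| ∈ [18, 31]
|AD| ∈ [0, 61]
|BC| ∈ [0, 61]
|AC| ∈ [0, 92]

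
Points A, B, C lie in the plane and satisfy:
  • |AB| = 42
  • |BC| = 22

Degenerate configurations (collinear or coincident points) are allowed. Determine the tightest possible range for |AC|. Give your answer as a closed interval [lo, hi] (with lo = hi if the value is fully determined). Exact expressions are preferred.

|AB| ∈ {42}
|BC| ∈ {22}
|AC| ∈ [20, 64]

|AC| ∈ [20, 64]  (≈ [20.0000, 64.0000])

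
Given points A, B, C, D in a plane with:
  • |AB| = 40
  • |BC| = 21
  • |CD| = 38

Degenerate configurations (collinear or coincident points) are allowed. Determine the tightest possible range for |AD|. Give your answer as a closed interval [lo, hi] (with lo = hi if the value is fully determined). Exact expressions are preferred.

|AB| ∈ {40}
|BC| ∈ {21}
|CD| ∈ {38}
|AC| ∈ [19, 61]
|BD| ∈ [17, 59]
|AD| ∈ [0, 99]

|AD| ∈ [0, 99]  (≈ [0.0000, 99.0000])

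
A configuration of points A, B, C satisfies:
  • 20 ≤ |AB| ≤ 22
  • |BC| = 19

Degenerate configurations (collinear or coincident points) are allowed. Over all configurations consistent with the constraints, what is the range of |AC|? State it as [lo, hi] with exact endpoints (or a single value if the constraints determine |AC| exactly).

|AC| ∈ [1, 41]  (≈ [1.0000, 41.0000])

|AB| ∈ [20, 22]
|BC| ∈ {19}
|AC| ∈ [1, 41]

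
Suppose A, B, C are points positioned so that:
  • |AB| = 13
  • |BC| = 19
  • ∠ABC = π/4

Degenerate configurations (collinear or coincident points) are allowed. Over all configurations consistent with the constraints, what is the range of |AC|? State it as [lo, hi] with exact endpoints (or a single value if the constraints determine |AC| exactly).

|AB| ∈ {13}
|BC| ∈ {19}
|AC| ∈ {√(530 - 247·√(2))}

|AC| = √(530 - 247·√(2))  (≈ 13.4421)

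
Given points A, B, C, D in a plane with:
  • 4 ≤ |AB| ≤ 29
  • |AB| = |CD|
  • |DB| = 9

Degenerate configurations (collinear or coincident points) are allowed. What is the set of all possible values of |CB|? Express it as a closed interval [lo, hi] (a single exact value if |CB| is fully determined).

|AB| ∈ [4, 29]
|BD| ∈ {9}
|CD| ∈ [4, 29]
|AD| ∈ [0, 38]
|BC| ∈ [0, 38]
|AC| ∈ [0, 67]

|CB| ∈ [0, 38]  (≈ [0.0000, 38.0000])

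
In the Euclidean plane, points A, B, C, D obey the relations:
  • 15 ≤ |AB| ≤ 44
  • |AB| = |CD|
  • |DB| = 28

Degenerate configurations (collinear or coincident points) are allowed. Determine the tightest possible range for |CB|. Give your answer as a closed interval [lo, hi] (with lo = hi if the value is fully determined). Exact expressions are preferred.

|AB| ∈ [15, 44]
|BD| ∈ {28}
|CD| ∈ [15, 44]
|AD| ∈ [0, 72]
|BC| ∈ [0, 72]
|AC| ∈ [0, 116]

|CB| ∈ [0, 72]  (≈ [0.0000, 72.0000])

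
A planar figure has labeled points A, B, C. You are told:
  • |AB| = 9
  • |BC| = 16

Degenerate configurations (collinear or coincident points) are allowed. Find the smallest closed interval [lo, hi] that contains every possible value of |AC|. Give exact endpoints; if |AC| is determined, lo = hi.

|AC| ∈ [7, 25]  (≈ [7.0000, 25.0000])

|AB| ∈ {9}
|BC| ∈ {16}
|AC| ∈ [7, 25]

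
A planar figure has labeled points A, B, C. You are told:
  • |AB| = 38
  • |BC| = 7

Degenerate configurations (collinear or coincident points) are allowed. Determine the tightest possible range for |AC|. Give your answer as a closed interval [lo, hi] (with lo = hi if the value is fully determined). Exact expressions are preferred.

|AB| ∈ {38}
|BC| ∈ {7}
|AC| ∈ [31, 45]

|AC| ∈ [31, 45]  (≈ [31.0000, 45.0000])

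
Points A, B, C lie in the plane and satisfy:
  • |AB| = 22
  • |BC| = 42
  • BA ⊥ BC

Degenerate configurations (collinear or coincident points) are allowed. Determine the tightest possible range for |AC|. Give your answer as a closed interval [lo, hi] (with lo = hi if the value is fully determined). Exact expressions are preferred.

|AC| = 2·√(562)  (≈ 47.4131)

|AB| ∈ {22}
|BC| ∈ {42}
|AC| ∈ {2·√(562)}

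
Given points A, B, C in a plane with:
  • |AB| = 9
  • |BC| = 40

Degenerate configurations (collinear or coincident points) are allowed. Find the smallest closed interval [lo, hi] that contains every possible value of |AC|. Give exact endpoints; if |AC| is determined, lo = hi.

|AB| ∈ {9}
|BC| ∈ {40}
|AC| ∈ [31, 49]

|AC| ∈ [31, 49]  (≈ [31.0000, 49.0000])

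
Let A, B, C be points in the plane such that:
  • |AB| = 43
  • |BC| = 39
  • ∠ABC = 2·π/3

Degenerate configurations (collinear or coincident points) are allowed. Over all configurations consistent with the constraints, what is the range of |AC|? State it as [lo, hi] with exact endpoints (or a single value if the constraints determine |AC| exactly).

|AB| ∈ {43}
|BC| ∈ {39}
|AC| ∈ {7·√(103)}

|AC| = 7·√(103)  (≈ 71.0422)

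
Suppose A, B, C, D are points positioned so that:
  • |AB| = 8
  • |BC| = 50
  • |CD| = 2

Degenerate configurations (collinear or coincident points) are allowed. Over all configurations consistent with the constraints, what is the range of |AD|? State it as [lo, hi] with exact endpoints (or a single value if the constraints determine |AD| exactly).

|AD| ∈ [40, 60]  (≈ [40.0000, 60.0000])

|AB| ∈ {8}
|BC| ∈ {50}
|CD| ∈ {2}
|AC| ∈ [42, 58]
|BD| ∈ [48, 52]
|AD| ∈ [40, 60]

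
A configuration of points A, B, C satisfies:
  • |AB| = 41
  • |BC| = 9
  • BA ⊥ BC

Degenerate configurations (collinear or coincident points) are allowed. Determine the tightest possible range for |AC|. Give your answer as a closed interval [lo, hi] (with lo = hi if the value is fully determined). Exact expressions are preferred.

|AB| ∈ {41}
|BC| ∈ {9}
|AC| ∈ {√(1762)}

|AC| = √(1762)  (≈ 41.9762)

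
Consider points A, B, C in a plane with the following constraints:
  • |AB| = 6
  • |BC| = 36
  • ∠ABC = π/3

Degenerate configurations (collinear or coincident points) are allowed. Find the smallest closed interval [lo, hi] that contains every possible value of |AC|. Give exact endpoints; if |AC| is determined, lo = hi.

|AB| ∈ {6}
|BC| ∈ {36}
|AC| ∈ {6·√(31)}

|AC| = 6·√(31)  (≈ 33.4066)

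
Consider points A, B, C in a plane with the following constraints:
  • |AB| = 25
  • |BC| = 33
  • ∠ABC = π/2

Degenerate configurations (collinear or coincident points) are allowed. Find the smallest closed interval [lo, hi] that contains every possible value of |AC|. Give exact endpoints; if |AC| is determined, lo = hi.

|AC| = √(1714)  (≈ 41.4005)

|AB| ∈ {25}
|BC| ∈ {33}
|AC| ∈ {√(1714)}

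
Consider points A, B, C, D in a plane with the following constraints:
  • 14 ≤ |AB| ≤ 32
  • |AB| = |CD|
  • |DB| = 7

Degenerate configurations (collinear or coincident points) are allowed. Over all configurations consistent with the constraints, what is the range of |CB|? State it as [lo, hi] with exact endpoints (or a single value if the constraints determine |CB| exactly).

|AB| ∈ [14, 32]
|BD| ∈ {7}
|CD| ∈ [14, 32]
|AD| ∈ [7, 39]
|BC| ∈ [7, 39]
|AC| ∈ [0, 71]

|CB| ∈ [7, 39]  (≈ [7.0000, 39.0000])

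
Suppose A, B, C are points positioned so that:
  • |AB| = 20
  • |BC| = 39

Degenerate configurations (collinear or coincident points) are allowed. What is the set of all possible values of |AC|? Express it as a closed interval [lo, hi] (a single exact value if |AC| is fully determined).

|AB| ∈ {20}
|BC| ∈ {39}
|AC| ∈ [19, 59]

|AC| ∈ [19, 59]  (≈ [19.0000, 59.0000])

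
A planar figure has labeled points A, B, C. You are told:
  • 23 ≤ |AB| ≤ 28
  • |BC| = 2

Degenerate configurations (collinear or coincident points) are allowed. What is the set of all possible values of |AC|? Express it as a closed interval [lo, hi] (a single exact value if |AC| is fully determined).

|AB| ∈ [23, 28]
|BC| ∈ {2}
|AC| ∈ [21, 30]

|AC| ∈ [21, 30]  (≈ [21.0000, 30.0000])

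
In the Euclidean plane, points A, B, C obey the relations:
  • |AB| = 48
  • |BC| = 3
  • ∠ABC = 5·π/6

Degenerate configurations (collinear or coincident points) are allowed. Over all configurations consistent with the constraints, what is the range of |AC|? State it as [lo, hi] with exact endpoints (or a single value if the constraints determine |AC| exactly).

|AB| ∈ {48}
|BC| ∈ {3}
|AC| ∈ {3·√(16·√(3) + 257)}

|AC| = 3·√(16·√(3) + 257)  (≈ 50.6203)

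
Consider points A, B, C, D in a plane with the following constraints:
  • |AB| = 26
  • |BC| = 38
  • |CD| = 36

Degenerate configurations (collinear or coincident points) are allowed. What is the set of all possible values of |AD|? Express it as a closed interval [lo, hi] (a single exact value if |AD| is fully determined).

|AB| ∈ {26}
|BC| ∈ {38}
|CD| ∈ {36}
|AC| ∈ [12, 64]
|BD| ∈ [2, 74]
|AD| ∈ [0, 100]

|AD| ∈ [0, 100]  (≈ [0.0000, 100.0000])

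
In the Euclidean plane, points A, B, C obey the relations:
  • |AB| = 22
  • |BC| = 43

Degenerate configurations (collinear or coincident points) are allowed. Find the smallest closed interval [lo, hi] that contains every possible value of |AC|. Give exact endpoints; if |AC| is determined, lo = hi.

|AC| ∈ [21, 65]  (≈ [21.0000, 65.0000])

|AB| ∈ {22}
|BC| ∈ {43}
|AC| ∈ [21, 65]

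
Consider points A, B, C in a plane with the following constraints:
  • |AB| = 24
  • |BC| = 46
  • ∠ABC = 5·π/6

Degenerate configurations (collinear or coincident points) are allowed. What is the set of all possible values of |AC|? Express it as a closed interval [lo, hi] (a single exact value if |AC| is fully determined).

|AB| ∈ {24}
|BC| ∈ {46}
|AC| ∈ {2·√(276·√(3) + 673)}

|AC| = 2·√(276·√(3) + 673)  (≈ 67.8541)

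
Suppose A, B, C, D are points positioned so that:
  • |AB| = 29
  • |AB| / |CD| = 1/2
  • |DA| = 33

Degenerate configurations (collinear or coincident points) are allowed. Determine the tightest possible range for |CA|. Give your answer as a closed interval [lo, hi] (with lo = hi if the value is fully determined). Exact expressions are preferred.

|AB| ∈ {29}
|AD| ∈ {33}
|CD| ∈ {58}
|BD| ∈ [4, 62]
|AC| ∈ [25, 91]
|BC| ∈ [0, 120]

|CA| ∈ [25, 91]  (≈ [25.0000, 91.0000])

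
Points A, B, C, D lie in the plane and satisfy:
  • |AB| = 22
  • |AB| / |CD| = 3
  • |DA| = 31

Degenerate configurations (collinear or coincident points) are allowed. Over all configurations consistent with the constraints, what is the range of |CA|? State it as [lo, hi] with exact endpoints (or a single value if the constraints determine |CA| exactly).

|AB| ∈ {22}
|AD| ∈ {31}
|CD| ∈ {22/3}
|BD| ∈ [9, 53]
|AC| ∈ [71/3, 115/3]
|BC| ∈ [5/3, 181/3]

|CA| ∈ [71/3, 115/3]  (≈ [23.6667, 38.3333])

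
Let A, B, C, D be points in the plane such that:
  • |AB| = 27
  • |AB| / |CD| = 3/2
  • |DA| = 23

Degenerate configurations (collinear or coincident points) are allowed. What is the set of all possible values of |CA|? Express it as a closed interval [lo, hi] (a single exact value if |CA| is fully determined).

|AB| ∈ {27}
|AD| ∈ {23}
|CD| ∈ {18}
|BD| ∈ [4, 50]
|AC| ∈ [5, 41]
|BC| ∈ [0, 68]

|CA| ∈ [5, 41]  (≈ [5.0000, 41.0000])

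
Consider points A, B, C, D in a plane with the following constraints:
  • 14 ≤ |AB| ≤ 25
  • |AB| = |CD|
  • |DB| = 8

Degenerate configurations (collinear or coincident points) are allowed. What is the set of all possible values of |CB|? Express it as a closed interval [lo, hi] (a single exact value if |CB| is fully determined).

|AB| ∈ [14, 25]
|BD| ∈ {8}
|CD| ∈ [14, 25]
|AD| ∈ [6, 33]
|BC| ∈ [6, 33]
|AC| ∈ [0, 58]

|CB| ∈ [6, 33]  (≈ [6.0000, 33.0000])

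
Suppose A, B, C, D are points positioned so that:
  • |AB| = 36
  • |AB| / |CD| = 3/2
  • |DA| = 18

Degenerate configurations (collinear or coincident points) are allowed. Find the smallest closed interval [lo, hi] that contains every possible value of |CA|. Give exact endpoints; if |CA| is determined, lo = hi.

|CA| ∈ [6, 42]  (≈ [6.0000, 42.0000])

|AB| ∈ {36}
|AD| ∈ {18}
|CD| ∈ {24}
|BD| ∈ [18, 54]
|AC| ∈ [6, 42]
|BC| ∈ [0, 78]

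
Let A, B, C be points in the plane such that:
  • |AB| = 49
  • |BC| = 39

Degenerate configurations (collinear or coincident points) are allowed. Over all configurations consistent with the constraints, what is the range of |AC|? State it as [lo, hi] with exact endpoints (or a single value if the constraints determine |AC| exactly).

|AC| ∈ [10, 88]  (≈ [10.0000, 88.0000])

|AB| ∈ {49}
|BC| ∈ {39}
|AC| ∈ [10, 88]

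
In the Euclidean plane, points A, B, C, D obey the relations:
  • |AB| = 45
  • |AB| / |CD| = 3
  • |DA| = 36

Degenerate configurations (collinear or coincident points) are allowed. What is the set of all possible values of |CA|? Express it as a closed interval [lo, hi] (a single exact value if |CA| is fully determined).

|CA| ∈ [21, 51]  (≈ [21.0000, 51.0000])

|AB| ∈ {45}
|AD| ∈ {36}
|CD| ∈ {15}
|BD| ∈ [9, 81]
|AC| ∈ [21, 51]
|BC| ∈ [0, 96]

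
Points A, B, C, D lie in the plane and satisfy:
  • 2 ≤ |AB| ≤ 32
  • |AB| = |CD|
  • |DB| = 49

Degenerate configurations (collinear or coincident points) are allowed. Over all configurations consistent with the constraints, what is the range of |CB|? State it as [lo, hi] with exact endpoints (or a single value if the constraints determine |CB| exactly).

|AB| ∈ [2, 32]
|BD| ∈ {49}
|CD| ∈ [2, 32]
|AD| ∈ [17, 81]
|BC| ∈ [17, 81]
|AC| ∈ [0, 113]

|CB| ∈ [17, 81]  (≈ [17.0000, 81.0000])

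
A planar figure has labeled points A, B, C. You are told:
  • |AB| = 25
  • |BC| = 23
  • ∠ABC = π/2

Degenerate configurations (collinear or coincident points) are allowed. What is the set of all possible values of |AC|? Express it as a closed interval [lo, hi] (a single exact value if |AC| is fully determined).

|AB| ∈ {25}
|BC| ∈ {23}
|AC| ∈ {√(1154)}

|AC| = √(1154)  (≈ 33.9706)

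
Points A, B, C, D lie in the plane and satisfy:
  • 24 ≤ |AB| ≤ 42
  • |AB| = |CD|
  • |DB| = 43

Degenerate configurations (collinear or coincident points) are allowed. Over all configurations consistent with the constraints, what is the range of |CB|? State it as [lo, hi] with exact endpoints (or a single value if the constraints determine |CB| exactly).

|CB| ∈ [1, 85]  (≈ [1.0000, 85.0000])

|AB| ∈ [24, 42]
|BD| ∈ {43}
|CD| ∈ [24, 42]
|AD| ∈ [1, 85]
|BC| ∈ [1, 85]
|AC| ∈ [0, 127]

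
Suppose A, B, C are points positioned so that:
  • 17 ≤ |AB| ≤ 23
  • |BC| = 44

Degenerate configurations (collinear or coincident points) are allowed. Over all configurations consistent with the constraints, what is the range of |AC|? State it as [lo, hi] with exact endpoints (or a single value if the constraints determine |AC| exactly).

|AB| ∈ [17, 23]
|BC| ∈ {44}
|AC| ∈ [21, 67]

|AC| ∈ [21, 67]  (≈ [21.0000, 67.0000])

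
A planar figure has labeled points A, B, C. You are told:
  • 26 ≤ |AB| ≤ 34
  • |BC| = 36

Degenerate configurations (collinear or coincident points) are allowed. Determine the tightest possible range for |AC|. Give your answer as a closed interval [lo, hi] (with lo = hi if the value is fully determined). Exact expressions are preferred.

|AC| ∈ [2, 70]  (≈ [2.0000, 70.0000])

|AB| ∈ [26, 34]
|BC| ∈ {36}
|AC| ∈ [2, 70]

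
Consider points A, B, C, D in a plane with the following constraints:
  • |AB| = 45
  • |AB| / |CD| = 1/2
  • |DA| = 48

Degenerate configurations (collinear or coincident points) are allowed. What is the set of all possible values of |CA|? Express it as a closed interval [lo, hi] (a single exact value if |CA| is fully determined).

|CA| ∈ [42, 138]  (≈ [42.0000, 138.0000])

|AB| ∈ {45}
|AD| ∈ {48}
|CD| ∈ {90}
|BD| ∈ [3, 93]
|AC| ∈ [42, 138]
|BC| ∈ [0, 183]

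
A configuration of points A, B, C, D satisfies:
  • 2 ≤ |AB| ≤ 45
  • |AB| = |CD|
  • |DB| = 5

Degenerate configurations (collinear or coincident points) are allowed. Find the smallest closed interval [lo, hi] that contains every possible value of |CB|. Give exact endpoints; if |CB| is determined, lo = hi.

|CB| ∈ [0, 50]  (≈ [0.0000, 50.0000])

|AB| ∈ [2, 45]
|BD| ∈ {5}
|CD| ∈ [2, 45]
|AD| ∈ [0, 50]
|BC| ∈ [0, 50]
|AC| ∈ [0, 95]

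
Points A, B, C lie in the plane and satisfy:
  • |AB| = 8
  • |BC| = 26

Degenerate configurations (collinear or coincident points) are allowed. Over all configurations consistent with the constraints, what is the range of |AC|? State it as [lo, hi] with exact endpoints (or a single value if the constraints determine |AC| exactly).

|AB| ∈ {8}
|BC| ∈ {26}
|AC| ∈ [18, 34]

|AC| ∈ [18, 34]  (≈ [18.0000, 34.0000])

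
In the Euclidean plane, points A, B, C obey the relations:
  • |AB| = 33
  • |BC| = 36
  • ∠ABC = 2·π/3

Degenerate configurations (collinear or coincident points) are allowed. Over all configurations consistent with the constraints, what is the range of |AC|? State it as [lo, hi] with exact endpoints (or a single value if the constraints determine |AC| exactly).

|AC| = 3·√(397)  (≈ 59.7746)

|AB| ∈ {33}
|BC| ∈ {36}
|AC| ∈ {3·√(397)}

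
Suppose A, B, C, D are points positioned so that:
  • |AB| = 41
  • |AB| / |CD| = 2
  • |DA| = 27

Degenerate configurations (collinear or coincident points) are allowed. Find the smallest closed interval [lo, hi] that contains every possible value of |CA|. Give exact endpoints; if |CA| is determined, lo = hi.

|CA| ∈ [13/2, 95/2]  (≈ [6.5000, 47.5000])

|AB| ∈ {41}
|AD| ∈ {27}
|CD| ∈ {41/2}
|BD| ∈ [14, 68]
|AC| ∈ [13/2, 95/2]
|BC| ∈ [0, 177/2]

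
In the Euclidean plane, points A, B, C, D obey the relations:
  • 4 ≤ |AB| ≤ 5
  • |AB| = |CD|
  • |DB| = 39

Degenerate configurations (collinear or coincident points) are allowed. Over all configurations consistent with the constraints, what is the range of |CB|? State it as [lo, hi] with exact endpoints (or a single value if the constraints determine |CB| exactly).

|AB| ∈ [4, 5]
|BD| ∈ {39}
|CD| ∈ [4, 5]
|AD| ∈ [34, 44]
|BC| ∈ [34, 44]
|AC| ∈ [29, 49]

|CB| ∈ [34, 44]  (≈ [34.0000, 44.0000])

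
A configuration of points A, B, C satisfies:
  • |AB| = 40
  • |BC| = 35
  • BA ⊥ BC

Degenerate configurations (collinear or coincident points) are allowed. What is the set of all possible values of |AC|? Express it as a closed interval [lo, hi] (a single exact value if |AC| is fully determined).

|AC| = 5·√(113)  (≈ 53.1507)

|AB| ∈ {40}
|BC| ∈ {35}
|AC| ∈ {5·√(113)}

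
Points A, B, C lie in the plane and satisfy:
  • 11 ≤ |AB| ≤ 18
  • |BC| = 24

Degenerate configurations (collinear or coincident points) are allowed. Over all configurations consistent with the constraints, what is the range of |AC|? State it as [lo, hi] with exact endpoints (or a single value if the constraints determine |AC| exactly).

|AB| ∈ [11, 18]
|BC| ∈ {24}
|AC| ∈ [6, 42]

|AC| ∈ [6, 42]  (≈ [6.0000, 42.0000])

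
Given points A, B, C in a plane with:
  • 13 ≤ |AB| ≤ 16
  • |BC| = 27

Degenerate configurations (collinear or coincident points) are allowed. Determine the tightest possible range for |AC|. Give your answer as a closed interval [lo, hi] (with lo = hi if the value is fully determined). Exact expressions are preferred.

|AC| ∈ [11, 43]  (≈ [11.0000, 43.0000])

|AB| ∈ [13, 16]
|BC| ∈ {27}
|AC| ∈ [11, 43]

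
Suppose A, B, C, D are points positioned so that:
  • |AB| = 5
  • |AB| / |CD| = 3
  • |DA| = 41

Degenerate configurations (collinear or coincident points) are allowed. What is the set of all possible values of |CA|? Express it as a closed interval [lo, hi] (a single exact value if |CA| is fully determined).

|CA| ∈ [118/3, 128/3]  (≈ [39.3333, 42.6667])

|AB| ∈ {5}
|AD| ∈ {41}
|CD| ∈ {5/3}
|BD| ∈ [36, 46]
|AC| ∈ [118/3, 128/3]
|BC| ∈ [103/3, 143/3]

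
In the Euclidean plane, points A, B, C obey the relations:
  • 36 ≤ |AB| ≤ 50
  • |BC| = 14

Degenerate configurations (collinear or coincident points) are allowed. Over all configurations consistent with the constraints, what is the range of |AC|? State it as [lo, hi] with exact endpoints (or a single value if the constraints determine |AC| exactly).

|AB| ∈ [36, 50]
|BC| ∈ {14}
|AC| ∈ [22, 64]

|AC| ∈ [22, 64]  (≈ [22.0000, 64.0000])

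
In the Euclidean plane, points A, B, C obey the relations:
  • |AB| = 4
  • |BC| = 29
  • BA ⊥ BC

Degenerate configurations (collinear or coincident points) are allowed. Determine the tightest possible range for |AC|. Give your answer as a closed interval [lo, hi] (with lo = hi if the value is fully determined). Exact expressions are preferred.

|AB| ∈ {4}
|BC| ∈ {29}
|AC| ∈ {√(857)}

|AC| = √(857)  (≈ 29.2746)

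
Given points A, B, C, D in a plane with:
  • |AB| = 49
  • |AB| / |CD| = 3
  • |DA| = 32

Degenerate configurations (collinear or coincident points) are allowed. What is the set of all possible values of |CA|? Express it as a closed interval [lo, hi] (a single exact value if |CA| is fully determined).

|CA| ∈ [47/3, 145/3]  (≈ [15.6667, 48.3333])

|AB| ∈ {49}
|AD| ∈ {32}
|CD| ∈ {49/3}
|BD| ∈ [17, 81]
|AC| ∈ [47/3, 145/3]
|BC| ∈ [2/3, 292/3]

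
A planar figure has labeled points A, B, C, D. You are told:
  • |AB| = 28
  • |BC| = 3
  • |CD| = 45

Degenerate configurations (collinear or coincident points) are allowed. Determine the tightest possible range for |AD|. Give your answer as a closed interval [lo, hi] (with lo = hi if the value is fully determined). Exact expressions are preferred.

|AB| ∈ {28}
|BC| ∈ {3}
|CD| ∈ {45}
|AC| ∈ [25, 31]
|BD| ∈ [42, 48]
|AD| ∈ [14, 76]

|AD| ∈ [14, 76]  (≈ [14.0000, 76.0000])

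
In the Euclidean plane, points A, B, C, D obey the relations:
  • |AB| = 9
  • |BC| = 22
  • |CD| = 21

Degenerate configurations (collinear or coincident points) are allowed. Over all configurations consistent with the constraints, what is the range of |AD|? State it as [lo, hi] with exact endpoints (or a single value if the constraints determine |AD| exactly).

|AD| ∈ [0, 52]  (≈ [0.0000, 52.0000])

|AB| ∈ {9}
|BC| ∈ {22}
|CD| ∈ {21}
|AC| ∈ [13, 31]
|BD| ∈ [1, 43]
|AD| ∈ [0, 52]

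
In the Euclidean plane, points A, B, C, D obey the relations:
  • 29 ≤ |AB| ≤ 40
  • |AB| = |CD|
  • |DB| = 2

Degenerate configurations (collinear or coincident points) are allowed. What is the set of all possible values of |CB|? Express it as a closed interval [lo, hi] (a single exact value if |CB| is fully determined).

|AB| ∈ [29, 40]
|BD| ∈ {2}
|CD| ∈ [29, 40]
|AD| ∈ [27, 42]
|BC| ∈ [27, 42]
|AC| ∈ [0, 82]

|CB| ∈ [27, 42]  (≈ [27.0000, 42.0000])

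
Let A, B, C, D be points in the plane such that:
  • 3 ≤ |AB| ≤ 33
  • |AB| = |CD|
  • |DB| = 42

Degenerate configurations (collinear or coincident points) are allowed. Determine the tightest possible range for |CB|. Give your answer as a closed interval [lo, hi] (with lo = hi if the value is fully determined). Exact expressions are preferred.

|AB| ∈ [3, 33]
|BD| ∈ {42}
|CD| ∈ [3, 33]
|AD| ∈ [9, 75]
|BC| ∈ [9, 75]
|AC| ∈ [0, 108]

|CB| ∈ [9, 75]  (≈ [9.0000, 75.0000])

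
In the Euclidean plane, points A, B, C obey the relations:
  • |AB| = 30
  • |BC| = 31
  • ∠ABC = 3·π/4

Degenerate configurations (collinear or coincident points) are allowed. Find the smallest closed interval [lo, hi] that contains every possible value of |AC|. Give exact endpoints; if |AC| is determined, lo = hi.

|AB| ∈ {30}
|BC| ∈ {31}
|AC| ∈ {√(930·√(2) + 1861)}

|AC| = √(930·√(2) + 1861)  (≈ 56.3580)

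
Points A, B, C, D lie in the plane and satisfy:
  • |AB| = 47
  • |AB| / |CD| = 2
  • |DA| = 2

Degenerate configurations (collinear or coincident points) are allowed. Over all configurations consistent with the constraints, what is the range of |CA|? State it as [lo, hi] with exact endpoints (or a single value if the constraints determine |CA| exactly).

|AB| ∈ {47}
|AD| ∈ {2}
|CD| ∈ {47/2}
|BD| ∈ [45, 49]
|AC| ∈ [43/2, 51/2]
|BC| ∈ [43/2, 145/2]

|CA| ∈ [43/2, 51/2]  (≈ [21.5000, 25.5000])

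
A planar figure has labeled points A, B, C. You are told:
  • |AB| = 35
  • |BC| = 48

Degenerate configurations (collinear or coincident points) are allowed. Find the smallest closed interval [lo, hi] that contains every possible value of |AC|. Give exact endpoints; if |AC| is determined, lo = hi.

|AB| ∈ {35}
|BC| ∈ {48}
|AC| ∈ [13, 83]

|AC| ∈ [13, 83]  (≈ [13.0000, 83.0000])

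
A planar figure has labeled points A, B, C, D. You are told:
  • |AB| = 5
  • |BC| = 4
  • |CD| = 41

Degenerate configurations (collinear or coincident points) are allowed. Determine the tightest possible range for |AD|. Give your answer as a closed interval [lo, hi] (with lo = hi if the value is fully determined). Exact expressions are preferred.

|AD| ∈ [32, 50]  (≈ [32.0000, 50.0000])

|AB| ∈ {5}
|BC| ∈ {4}
|CD| ∈ {41}
|AC| ∈ [1, 9]
|BD| ∈ [37, 45]
|AD| ∈ [32, 50]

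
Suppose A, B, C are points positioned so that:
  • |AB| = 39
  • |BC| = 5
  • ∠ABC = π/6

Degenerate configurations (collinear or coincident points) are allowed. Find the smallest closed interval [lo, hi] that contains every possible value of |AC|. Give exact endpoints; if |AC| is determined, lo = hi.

|AC| = √(1546 - 195·√(3))  (≈ 34.7599)

|AB| ∈ {39}
|BC| ∈ {5}
|AC| ∈ {√(1546 - 195·√(3))}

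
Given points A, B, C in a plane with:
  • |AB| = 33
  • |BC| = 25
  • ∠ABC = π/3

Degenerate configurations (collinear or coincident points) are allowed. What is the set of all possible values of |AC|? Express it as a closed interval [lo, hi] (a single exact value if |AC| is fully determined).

|AB| ∈ {33}
|BC| ∈ {25}
|AC| ∈ {√(889)}

|AC| = √(889)  (≈ 29.8161)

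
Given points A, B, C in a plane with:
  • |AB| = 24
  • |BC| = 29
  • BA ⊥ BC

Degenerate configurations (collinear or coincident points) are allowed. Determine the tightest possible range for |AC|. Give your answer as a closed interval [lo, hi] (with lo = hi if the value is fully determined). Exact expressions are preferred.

|AB| ∈ {24}
|BC| ∈ {29}
|AC| ∈ {√(1417)}

|AC| = √(1417)  (≈ 37.6431)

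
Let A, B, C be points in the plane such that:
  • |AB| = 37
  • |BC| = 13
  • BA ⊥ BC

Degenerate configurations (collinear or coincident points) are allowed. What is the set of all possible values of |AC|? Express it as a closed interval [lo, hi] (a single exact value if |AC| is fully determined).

|AB| ∈ {37}
|BC| ∈ {13}
|AC| ∈ {√(1538)}

|AC| = √(1538)  (≈ 39.2173)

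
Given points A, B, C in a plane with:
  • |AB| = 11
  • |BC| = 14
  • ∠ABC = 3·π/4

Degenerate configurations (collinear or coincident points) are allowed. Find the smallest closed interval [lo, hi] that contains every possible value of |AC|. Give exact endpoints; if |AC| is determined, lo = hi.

|AC| = √(154·√(2) + 317)  (≈ 23.1255)

|AB| ∈ {11}
|BC| ∈ {14}
|AC| ∈ {√(154·√(2) + 317)}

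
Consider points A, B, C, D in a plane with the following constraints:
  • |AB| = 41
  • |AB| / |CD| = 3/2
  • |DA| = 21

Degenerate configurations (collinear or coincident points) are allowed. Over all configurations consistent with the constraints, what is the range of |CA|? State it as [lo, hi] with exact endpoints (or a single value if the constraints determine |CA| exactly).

|CA| ∈ [19/3, 145/3]  (≈ [6.3333, 48.3333])

|AB| ∈ {41}
|AD| ∈ {21}
|CD| ∈ {82/3}
|BD| ∈ [20, 62]
|AC| ∈ [19/3, 145/3]
|BC| ∈ [0, 268/3]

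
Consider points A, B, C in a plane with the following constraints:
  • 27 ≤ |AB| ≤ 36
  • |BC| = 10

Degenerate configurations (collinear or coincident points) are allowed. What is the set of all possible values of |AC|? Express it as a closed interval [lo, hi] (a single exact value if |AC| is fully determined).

|AC| ∈ [17, 46]  (≈ [17.0000, 46.0000])

|AB| ∈ [27, 36]
|BC| ∈ {10}
|AC| ∈ [17, 46]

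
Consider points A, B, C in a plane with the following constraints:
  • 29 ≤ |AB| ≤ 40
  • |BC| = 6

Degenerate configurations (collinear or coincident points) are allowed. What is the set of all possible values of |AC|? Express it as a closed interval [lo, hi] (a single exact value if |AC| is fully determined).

|AB| ∈ [29, 40]
|BC| ∈ {6}
|AC| ∈ [23, 46]

|AC| ∈ [23, 46]  (≈ [23.0000, 46.0000])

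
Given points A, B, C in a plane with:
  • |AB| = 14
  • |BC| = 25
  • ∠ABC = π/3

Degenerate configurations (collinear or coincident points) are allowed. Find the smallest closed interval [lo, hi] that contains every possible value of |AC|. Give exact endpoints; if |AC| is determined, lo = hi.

|AC| = √(471)  (≈ 21.7025)

|AB| ∈ {14}
|BC| ∈ {25}
|AC| ∈ {√(471)}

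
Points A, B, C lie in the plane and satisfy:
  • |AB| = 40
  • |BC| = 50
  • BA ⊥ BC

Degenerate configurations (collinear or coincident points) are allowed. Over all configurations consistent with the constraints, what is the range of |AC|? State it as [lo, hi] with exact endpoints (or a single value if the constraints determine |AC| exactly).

|AC| = 10·√(41)  (≈ 64.0312)

|AB| ∈ {40}
|BC| ∈ {50}
|AC| ∈ {10·√(41)}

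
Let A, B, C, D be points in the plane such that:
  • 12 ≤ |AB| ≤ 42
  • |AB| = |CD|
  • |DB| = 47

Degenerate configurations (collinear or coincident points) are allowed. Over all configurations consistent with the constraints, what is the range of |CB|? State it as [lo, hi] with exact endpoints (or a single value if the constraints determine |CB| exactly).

|AB| ∈ [12, 42]
|BD| ∈ {47}
|CD| ∈ [12, 42]
|AD| ∈ [5, 89]
|BC| ∈ [5, 89]
|AC| ∈ [0, 131]

|CB| ∈ [5, 89]  (≈ [5.0000, 89.0000])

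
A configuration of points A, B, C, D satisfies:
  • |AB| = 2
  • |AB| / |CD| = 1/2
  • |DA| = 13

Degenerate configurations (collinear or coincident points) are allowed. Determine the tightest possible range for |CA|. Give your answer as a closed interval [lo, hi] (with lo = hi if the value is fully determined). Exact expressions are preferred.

|CA| ∈ [9, 17]  (≈ [9.0000, 17.0000])

|AB| ∈ {2}
|AD| ∈ {13}
|CD| ∈ {4}
|BD| ∈ [11, 15]
|AC| ∈ [9, 17]
|BC| ∈ [7, 19]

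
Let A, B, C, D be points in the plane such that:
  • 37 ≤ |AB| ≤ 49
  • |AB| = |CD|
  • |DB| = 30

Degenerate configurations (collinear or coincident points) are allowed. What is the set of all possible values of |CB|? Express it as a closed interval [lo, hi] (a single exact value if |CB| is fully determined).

|CB| ∈ [7, 79]  (≈ [7.0000, 79.0000])

|AB| ∈ [37, 49]
|BD| ∈ {30}
|CD| ∈ [37, 49]
|AD| ∈ [7, 79]
|BC| ∈ [7, 79]
|AC| ∈ [0, 128]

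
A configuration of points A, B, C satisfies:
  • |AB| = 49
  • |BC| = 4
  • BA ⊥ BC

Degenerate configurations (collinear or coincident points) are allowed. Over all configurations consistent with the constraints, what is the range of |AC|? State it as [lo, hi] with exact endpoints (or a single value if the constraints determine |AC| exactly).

|AB| ∈ {49}
|BC| ∈ {4}
|AC| ∈ {√(2417)}

|AC| = √(2417)  (≈ 49.1630)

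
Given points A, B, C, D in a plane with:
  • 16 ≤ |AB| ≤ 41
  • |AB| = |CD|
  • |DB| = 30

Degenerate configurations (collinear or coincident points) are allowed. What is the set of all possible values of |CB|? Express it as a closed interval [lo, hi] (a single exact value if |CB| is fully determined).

|AB| ∈ [16, 41]
|BD| ∈ {30}
|CD| ∈ [16, 41]
|AD| ∈ [0, 71]
|BC| ∈ [0, 71]
|AC| ∈ [0, 112]

|CB| ∈ [0, 71]  (≈ [0.0000, 71.0000])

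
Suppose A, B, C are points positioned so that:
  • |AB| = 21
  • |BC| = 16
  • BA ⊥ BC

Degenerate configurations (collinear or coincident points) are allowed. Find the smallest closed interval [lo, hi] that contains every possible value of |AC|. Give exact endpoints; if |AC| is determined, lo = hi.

|AC| = √(697)  (≈ 26.4008)

|AB| ∈ {21}
|BC| ∈ {16}
|AC| ∈ {√(697)}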